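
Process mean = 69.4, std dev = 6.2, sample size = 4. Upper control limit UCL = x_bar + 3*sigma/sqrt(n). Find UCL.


UCL = 69.4 + 3 * 6.2 / sqrt(4)

78.7


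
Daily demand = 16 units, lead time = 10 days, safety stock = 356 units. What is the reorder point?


Formula: ROP = (Daily Demand * Lead Time) + Safety Stock
Demand during lead time = 16 * 10 = 160 units
ROP = 160 + 356 = 516 units

516 units


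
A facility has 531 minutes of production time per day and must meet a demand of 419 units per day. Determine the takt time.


Formula: Takt Time = Available Production Time / Customer Demand
Takt = 531 min/day / 419 units/day
Takt = 1.27 min/unit

1.27 min/unit


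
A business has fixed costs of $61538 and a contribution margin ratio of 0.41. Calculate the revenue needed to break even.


Formula: BER = Fixed Costs / Contribution Margin Ratio
BER = $61538 / 0.41
BER = $150092.68 (to the nearest cent)

$150092.68


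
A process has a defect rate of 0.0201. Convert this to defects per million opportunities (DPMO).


DPMO = defect_rate * 1000000 = 0.0201 * 1000000

20100


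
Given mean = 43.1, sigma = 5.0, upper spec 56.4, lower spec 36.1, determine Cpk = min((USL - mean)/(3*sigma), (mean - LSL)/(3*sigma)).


Cpu = (56.4 - 43.1) / (3 * 5.0) = 0.89
Cpl = (43.1 - 36.1) / (3 * 5.0) = 0.47
Cpk = min(0.89, 0.47) = 0.47

0.47


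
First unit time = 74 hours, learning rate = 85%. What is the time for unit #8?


Formula: T_n = T_1 * (learning_rate)^(log2(n)) where learning_rate = rate/100
Doublings = log2(8) = 3
T_n = 74 * 0.85^3
T_n = 74 * 0.6141 = 45.4 hours

45.4 hours


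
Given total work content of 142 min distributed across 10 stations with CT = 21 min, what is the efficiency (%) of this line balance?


Formula: Efficiency = Sum of Task Times / (N_stations * CT) * 100
Total station capacity = 10 stations * 21 min = 210 min
Efficiency = 142 / 210 * 100 = 67.6%

67.6%


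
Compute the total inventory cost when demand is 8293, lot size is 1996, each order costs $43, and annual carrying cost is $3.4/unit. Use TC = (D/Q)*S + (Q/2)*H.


TC = 8293/1996 * 43 + 1996/2 * 3.4

$3571.86


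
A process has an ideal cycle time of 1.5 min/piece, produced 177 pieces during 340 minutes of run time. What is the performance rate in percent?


Formula: Performance = (Ideal CT * Total Count) / Run Time * 100
Ideal output time = 1.5 * 177 = 265.5 min
Performance = 265.5 / 340 * 100 = 78.1%

78.1%


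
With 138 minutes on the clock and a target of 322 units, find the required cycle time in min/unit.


Formula: CT = Available Time / Number of Units
CT = 138 min / 322 units
CT = 0.43 min/unit

0.43 min/unit


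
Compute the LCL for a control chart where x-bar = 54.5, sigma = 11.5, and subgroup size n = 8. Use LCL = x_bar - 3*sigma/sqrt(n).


LCL = 54.5 - 3 * 11.5 / sqrt(8)

42.3


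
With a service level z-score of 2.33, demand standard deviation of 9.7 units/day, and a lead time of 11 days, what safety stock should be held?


Formula: SS = z * sigma_d * sqrt(LT)
sqrt(LT) = sqrt(11) = 3.3166
SS = 2.33 * 9.7 * 3.3166
SS = 75.0 units

75.0 units


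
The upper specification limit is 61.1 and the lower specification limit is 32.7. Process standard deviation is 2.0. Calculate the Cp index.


Cp = (61.1 - 32.7) / (6 * 2.0)

2.37


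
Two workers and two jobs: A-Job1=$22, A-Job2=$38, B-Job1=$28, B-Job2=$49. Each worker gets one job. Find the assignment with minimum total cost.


Option 1: A->1 + B->2 = $22 + $49 = $71
Option 2: A->2 + B->1 = $38 + $28 = $66
Min cost = min($71, $66) = $66

$66


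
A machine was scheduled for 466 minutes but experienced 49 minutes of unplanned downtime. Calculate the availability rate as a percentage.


Formula: Availability = (Planned Time - Downtime) / Planned Time * 100
Uptime = 466 - 49 = 417 min
Availability = 417 / 466 * 100 = 89.5%

89.5%


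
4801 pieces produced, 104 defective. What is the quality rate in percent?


Formula: Quality Rate = Good Pieces / Total Pieces * 100
Good pieces = 4801 - 104 = 4697
QR = 4697 / 4801 * 100 = 97.8%

97.8%


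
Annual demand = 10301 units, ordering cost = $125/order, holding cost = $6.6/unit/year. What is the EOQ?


Formula: EOQ = sqrt(2 * D * S / H)
Numerator: 2 * 10301 * 125 = 2575250
2DS/H = 2575250 / 6.6 = 390189.4
EOQ = sqrt(390189.4) = 624.7 units

624.7 units


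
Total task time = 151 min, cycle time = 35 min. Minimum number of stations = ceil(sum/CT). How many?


Formula: N_min = ceil(Sum of Task Times / Cycle Time)
N_min = ceil(151 min / 35 min) = ceil(4.3143)
N_min = 5 stations

5


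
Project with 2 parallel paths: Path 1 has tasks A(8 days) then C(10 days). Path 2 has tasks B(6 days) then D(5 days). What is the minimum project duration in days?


Path 1 = 8 + 10 = 18 days
Path 2 = 6 + 5 = 11 days
Duration = max(18, 11) = 18 days

18 days


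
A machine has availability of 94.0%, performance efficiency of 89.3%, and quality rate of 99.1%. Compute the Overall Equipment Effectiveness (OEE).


Formula: OEE = Availability * Performance * Quality / 10000
A * P = 94.0% * 89.3% / 100 = 83.94%
OEE = 83.94% * 99.1% / 100 = 83.2%

83.2%


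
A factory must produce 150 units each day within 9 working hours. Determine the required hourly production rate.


Formula: Production Rate = Daily Demand / Available Hours
Rate = 150 units/day / 9 hours/day
Rate = 16.7 units/hour

16.7 units/hour


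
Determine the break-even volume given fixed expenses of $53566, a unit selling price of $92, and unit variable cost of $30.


Formula: BEQ = Fixed Costs / (Price - Variable Cost)
Contribution margin = $92 - $30 = $62/unit
BEQ = ceil($53566 / $62/unit) = ceil(863.97) = 864 units

864 units


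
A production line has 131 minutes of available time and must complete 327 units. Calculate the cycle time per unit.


Formula: CT = Available Time / Number of Units
CT = 131 min / 327 units
CT = 0.4 min/unit

0.4 min/unit


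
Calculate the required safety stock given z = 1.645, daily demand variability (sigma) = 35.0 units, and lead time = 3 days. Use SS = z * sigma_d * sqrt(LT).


Formula: SS = z * sigma_d * sqrt(LT)
sqrt(LT) = sqrt(3) = 1.7321
SS = 1.645 * 35.0 * 1.7321
SS = 99.7 units

99.7 units


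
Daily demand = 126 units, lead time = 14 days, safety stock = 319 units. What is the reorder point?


Formula: ROP = (Daily Demand * Lead Time) + Safety Stock
Demand during lead time = 126 * 14 = 1764 units
ROP = 1764 + 319 = 2083 units

2083 units


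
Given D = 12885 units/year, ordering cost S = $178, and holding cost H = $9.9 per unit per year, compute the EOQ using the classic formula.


Formula: EOQ = sqrt(2 * D * S / H)
Numerator: 2 * 12885 * 178 = 4587060
2DS/H = 4587060 / 9.9 = 463339.4
EOQ = sqrt(463339.4) = 680.7 units

680.7 units


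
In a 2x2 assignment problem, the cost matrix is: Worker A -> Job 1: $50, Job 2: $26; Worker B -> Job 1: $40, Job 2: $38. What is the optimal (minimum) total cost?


Option 1: A->1 + B->2 = $50 + $38 = $88
Option 2: A->2 + B->1 = $26 + $40 = $66
Min cost = min($88, $66) = $66

$66


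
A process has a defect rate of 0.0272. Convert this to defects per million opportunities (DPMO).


DPMO = defect_rate * 1000000 = 0.0272 * 1000000

27200


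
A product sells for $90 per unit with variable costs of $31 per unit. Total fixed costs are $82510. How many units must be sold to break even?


Formula: BEQ = Fixed Costs / (Price - Variable Cost)
Contribution margin = $90 - $31 = $59/unit
BEQ = ceil($82510 / $59/unit) = ceil(1398.47) = 1399 units

1399 units


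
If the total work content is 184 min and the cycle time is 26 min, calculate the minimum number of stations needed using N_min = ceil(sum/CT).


Formula: N_min = ceil(Sum of Task Times / Cycle Time)
N_min = ceil(184 min / 26 min) = ceil(7.0769)
N_min = 8 stations

8


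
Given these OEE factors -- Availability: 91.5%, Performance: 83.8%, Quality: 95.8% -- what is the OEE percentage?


Formula: OEE = Availability * Performance * Quality / 10000
A * P = 91.5% * 83.8% / 100 = 76.68%
OEE = 76.68% * 95.8% / 100 = 73.5%

73.5%


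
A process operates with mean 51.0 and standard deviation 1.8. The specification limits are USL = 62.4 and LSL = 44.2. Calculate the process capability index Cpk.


Cpu = (62.4 - 51.0) / (3 * 1.8) = 2.11
Cpl = (51.0 - 44.2) / (3 * 1.8) = 1.26
Cpk = min(2.11, 1.26) = 1.26

1.26


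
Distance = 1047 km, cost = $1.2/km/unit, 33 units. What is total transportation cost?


TC = dist * cost * units = 1047 * 1.2 * 33 = $41461.20

$41461.20


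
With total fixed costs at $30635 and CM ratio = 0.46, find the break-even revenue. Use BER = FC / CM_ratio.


Formula: BER = Fixed Costs / Contribution Margin Ratio
BER = $30635 / 0.46
BER = $66597.83 (to the nearest cent)

$66597.83


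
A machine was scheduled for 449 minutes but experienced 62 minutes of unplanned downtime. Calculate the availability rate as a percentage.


Formula: Availability = (Planned Time - Downtime) / Planned Time * 100
Uptime = 449 - 62 = 387 min
Availability = 387 / 449 * 100 = 86.2%

86.2%


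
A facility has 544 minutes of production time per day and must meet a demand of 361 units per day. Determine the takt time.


Formula: Takt Time = Available Production Time / Customer Demand
Takt = 544 min/day / 361 units/day
Takt = 1.51 min/unit

1.51 min/unit


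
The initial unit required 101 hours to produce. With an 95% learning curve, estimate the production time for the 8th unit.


Formula: T_n = T_1 * (learning_rate)^(log2(n)) where learning_rate = rate/100
Doublings = log2(8) = 3
T_n = 101 * 0.95^3
T_n = 101 * 0.8574 = 86.6 hours

86.6 hours


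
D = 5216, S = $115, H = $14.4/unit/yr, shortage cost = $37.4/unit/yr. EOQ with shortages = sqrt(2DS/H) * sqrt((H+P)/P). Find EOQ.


Formula: EOQ* = sqrt(2DS/H) * sqrt((H+P)/P)
Base EOQ = sqrt(2*5216*115/14.4) = 288.64 units
Correction = sqrt((14.4+37.4)/37.4) = 1.17687
EOQ* = 288.64 * 1.17687 = 339.7 units

339.7 units


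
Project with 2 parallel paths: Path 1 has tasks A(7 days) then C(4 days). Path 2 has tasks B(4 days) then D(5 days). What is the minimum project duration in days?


Path 1 = 7 + 4 = 11 days
Path 2 = 4 + 5 = 9 days
Duration = max(11, 9) = 11 days

11 days


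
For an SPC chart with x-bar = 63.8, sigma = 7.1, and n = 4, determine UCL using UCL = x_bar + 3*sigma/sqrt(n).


UCL = 63.8 + 3 * 7.1 / sqrt(4)

74.45


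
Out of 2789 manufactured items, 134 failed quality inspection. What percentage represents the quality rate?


Formula: Quality Rate = Good Pieces / Total Pieces * 100
Good pieces = 2789 - 134 = 2655
QR = 2655 / 2789 * 100 = 95.2%

95.2%


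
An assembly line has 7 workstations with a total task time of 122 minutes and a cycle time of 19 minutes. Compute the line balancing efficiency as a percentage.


Formula: Efficiency = Sum of Task Times / (N_stations * CT) * 100
Total station capacity = 7 stations * 19 min = 133 min
Efficiency = 122 / 133 * 100 = 91.7%

91.7%


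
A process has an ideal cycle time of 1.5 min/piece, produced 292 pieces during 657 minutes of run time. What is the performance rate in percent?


Formula: Performance = (Ideal CT * Total Count) / Run Time * 100
Ideal output time = 1.5 * 292 = 438.0 min
Performance = 438.0 / 657 * 100 = 66.7%

66.7%


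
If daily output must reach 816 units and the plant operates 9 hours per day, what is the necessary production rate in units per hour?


Formula: Production Rate = Daily Demand / Available Hours
Rate = 816 units/day / 9 hours/day
Rate = 90.7 units/hour

90.7 units/hour


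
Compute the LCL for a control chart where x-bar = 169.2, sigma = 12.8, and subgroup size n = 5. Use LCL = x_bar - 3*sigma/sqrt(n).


LCL = 169.2 - 3 * 12.8 / sqrt(5)

152.03


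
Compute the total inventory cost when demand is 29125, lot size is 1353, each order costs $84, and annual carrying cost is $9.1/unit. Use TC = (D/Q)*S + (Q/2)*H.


TC = 29125/1353 * 84 + 1353/2 * 9.1

$7964.35


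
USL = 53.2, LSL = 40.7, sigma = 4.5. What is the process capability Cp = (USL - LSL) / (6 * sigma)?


Cp = (53.2 - 40.7) / (6 * 4.5)

0.46


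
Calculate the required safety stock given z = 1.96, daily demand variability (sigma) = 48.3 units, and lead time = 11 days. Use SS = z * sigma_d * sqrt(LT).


Formula: SS = z * sigma_d * sqrt(LT)
sqrt(LT) = sqrt(11) = 3.3166
SS = 1.96 * 48.3 * 3.3166
SS = 314.0 units

314.0 units


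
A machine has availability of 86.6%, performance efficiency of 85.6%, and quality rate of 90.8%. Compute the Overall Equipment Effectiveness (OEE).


Formula: OEE = Availability * Performance * Quality / 10000
A * P = 86.6% * 85.6% / 100 = 74.13%
OEE = 74.13% * 90.8% / 100 = 67.3%

67.3%


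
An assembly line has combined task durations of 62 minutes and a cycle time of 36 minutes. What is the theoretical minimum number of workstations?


Formula: N_min = ceil(Sum of Task Times / Cycle Time)
N_min = ceil(62 min / 36 min) = ceil(1.7222)
N_min = 2 stations

2


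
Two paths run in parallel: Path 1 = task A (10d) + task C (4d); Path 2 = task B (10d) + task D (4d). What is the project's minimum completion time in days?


Path 1 = 10 + 4 = 14 days
Path 2 = 10 + 4 = 14 days
Duration = max(14, 14) = 14 days

14 days


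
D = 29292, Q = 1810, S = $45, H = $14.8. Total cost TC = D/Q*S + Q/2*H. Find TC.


TC = 29292/1810 * 45 + 1810/2 * 14.8

$14122.25


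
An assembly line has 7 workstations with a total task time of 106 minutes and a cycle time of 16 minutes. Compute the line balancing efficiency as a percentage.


Formula: Efficiency = Sum of Task Times / (N_stations * CT) * 100
Total station capacity = 7 stations * 16 min = 112 min
Efficiency = 106 / 112 * 100 = 94.6%

94.6%


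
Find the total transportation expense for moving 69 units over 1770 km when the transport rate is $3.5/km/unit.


TC = dist * cost * units = 1770 * 3.5 * 69 = $427455.00

$427455.00


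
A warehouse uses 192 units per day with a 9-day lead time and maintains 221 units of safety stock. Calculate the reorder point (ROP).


Formula: ROP = (Daily Demand * Lead Time) + Safety Stock
Demand during lead time = 192 * 9 = 1728 units
ROP = 1728 + 221 = 1949 units

1949 units


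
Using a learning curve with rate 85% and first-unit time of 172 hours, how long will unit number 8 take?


Formula: T_n = T_1 * (learning_rate)^(log2(n)) where learning_rate = rate/100
Doublings = log2(8) = 3
T_n = 172 * 0.85^3
T_n = 172 * 0.6141 = 105.6 hours

105.6 hours


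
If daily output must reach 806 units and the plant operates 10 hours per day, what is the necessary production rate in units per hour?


Formula: Production Rate = Daily Demand / Available Hours
Rate = 806 units/day / 10 hours/day
Rate = 80.6 units/hour

80.6 units/hour


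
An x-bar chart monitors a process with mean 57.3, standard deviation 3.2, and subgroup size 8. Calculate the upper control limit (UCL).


UCL = 57.3 + 3 * 3.2 / sqrt(8)

60.69


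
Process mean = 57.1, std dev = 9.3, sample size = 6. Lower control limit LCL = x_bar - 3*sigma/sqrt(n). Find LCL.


LCL = 57.1 - 3 * 9.3 / sqrt(6)

45.71


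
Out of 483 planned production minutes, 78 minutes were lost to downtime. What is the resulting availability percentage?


Formula: Availability = (Planned Time - Downtime) / Planned Time * 100
Uptime = 483 - 78 = 405 min
Availability = 405 / 483 * 100 = 83.9%

83.9%


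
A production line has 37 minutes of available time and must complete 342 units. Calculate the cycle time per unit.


Formula: CT = Available Time / Number of Units
CT = 37 min / 342 units
CT = 0.11 min/unit

0.11 min/unit


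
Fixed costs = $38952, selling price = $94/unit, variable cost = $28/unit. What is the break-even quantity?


Formula: BEQ = Fixed Costs / (Price - Variable Cost)
Contribution margin = $94 - $28 = $66/unit
BEQ = ceil($38952 / $66/unit) = ceil(590.18) = 591 units

591 units


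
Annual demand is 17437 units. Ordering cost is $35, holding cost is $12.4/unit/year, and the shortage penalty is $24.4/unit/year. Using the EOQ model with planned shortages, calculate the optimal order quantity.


Formula: EOQ* = sqrt(2DS/H) * sqrt((H+P)/P)
Base EOQ = sqrt(2*17437*35/12.4) = 313.74 units
Correction = sqrt((12.4+24.4)/24.4) = 1.22809
EOQ* = 313.74 * 1.22809 = 385.3 units

385.3 units


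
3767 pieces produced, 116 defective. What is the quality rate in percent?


Formula: Quality Rate = Good Pieces / Total Pieces * 100
Good pieces = 3767 - 116 = 3651
QR = 3651 / 3767 * 100 = 96.9%

96.9%


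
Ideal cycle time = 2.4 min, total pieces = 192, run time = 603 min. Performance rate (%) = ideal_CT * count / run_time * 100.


Formula: Performance = (Ideal CT * Total Count) / Run Time * 100
Ideal output time = 2.4 * 192 = 460.8 min
Performance = 460.8 / 603 * 100 = 76.4%

76.4%


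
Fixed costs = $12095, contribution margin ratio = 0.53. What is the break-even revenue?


Formula: BER = Fixed Costs / Contribution Margin Ratio
BER = $12095 / 0.53
BER = $22820.75 (to the nearest cent)

$22820.75


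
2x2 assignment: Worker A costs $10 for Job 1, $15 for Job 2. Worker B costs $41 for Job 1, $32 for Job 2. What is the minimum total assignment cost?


Option 1: A->1 + B->2 = $10 + $32 = $42
Option 2: A->2 + B->1 = $15 + $41 = $56
Min cost = min($42, $56) = $42

$42


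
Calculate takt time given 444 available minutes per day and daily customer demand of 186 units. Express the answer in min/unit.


Formula: Takt Time = Available Production Time / Customer Demand
Takt = 444 min/day / 186 units/day
Takt = 2.39 min/unit

2.39 min/unit


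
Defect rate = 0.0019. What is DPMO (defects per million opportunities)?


DPMO = defect_rate * 1000000 = 0.0019 * 1000000

1900


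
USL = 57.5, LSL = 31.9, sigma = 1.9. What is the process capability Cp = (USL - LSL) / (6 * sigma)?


Cp = (57.5 - 31.9) / (6 * 1.9)

2.25


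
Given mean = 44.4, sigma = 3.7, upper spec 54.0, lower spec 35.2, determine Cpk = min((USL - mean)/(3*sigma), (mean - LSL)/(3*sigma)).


Cpu = (54.0 - 44.4) / (3 * 3.7) = 0.86
Cpl = (44.4 - 35.2) / (3 * 3.7) = 0.83
Cpk = min(0.86, 0.83) = 0.83

0.83


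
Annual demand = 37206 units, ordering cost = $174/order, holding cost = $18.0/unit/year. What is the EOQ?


Formula: EOQ = sqrt(2 * D * S / H)
Numerator: 2 * 37206 * 174 = 12947688
2DS/H = 12947688 / 18.0 = 719316.0
EOQ = sqrt(719316.0) = 848.1 units

848.1 units


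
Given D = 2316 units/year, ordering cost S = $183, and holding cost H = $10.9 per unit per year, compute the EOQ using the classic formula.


Formula: EOQ = sqrt(2 * D * S / H)
Numerator: 2 * 2316 * 183 = 847656
2DS/H = 847656 / 10.9 = 77766.6
EOQ = sqrt(77766.6) = 278.9 units

278.9 units


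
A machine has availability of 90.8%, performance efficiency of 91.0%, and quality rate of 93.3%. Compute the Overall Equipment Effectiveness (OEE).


Formula: OEE = Availability * Performance * Quality / 10000
A * P = 90.8% * 91.0% / 100 = 82.63%
OEE = 82.63% * 93.3% / 100 = 77.1%

77.1%


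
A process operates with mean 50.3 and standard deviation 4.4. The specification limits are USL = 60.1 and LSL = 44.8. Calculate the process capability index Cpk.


Cpu = (60.1 - 50.3) / (3 * 4.4) = 0.74
Cpl = (50.3 - 44.8) / (3 * 4.4) = 0.42
Cpk = min(0.74, 0.42) = 0.42

0.42


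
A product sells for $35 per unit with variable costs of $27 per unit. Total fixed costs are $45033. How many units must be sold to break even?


Formula: BEQ = Fixed Costs / (Price - Variable Cost)
Contribution margin = $35 - $27 = $8/unit
BEQ = ceil($45033 / $8/unit) = ceil(5629.12) = 5630 units

5630 units


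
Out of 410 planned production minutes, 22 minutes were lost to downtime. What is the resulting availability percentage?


Formula: Availability = (Planned Time - Downtime) / Planned Time * 100
Uptime = 410 - 22 = 388 min
Availability = 388 / 410 * 100 = 94.6%

94.6%


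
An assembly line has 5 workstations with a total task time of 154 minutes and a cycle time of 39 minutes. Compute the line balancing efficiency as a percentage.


Formula: Efficiency = Sum of Task Times / (N_stations * CT) * 100
Total station capacity = 5 stations * 39 min = 195 min
Efficiency = 154 / 195 * 100 = 79.0%

79.0%


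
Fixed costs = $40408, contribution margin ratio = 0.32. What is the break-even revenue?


Formula: BER = Fixed Costs / Contribution Margin Ratio
BER = $40408 / 0.32
BER = $126275.00 (to the nearest cent)

$126275.00


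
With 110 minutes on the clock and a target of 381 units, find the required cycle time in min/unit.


Formula: CT = Available Time / Number of Units
CT = 110 min / 381 units
CT = 0.29 min/unit

0.29 min/unit


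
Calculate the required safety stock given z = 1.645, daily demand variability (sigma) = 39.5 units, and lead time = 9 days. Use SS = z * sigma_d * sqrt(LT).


Formula: SS = z * sigma_d * sqrt(LT)
sqrt(LT) = sqrt(9) = 3.0
SS = 1.645 * 39.5 * 3.0
SS = 194.9 units

194.9 units


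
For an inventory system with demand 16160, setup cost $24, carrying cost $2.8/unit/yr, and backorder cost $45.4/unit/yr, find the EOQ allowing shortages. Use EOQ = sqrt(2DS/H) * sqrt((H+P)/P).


Formula: EOQ* = sqrt(2DS/H) * sqrt((H+P)/P)
Base EOQ = sqrt(2*16160*24/2.8) = 526.34 units
Correction = sqrt((2.8+45.4)/45.4) = 1.03038
EOQ* = 526.34 * 1.03038 = 542.3 units

542.3 units


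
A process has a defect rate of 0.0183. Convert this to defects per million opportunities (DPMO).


DPMO = defect_rate * 1000000 = 0.0183 * 1000000

18300


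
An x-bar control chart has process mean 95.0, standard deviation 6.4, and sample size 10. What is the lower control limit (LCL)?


LCL = 95.0 - 3 * 6.4 / sqrt(10)

88.93


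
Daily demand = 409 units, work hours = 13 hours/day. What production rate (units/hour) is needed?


Formula: Production Rate = Daily Demand / Available Hours
Rate = 409 units/day / 13 hours/day
Rate = 31.5 units/hour

31.5 units/hour


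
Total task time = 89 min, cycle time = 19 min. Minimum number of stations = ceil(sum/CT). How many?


Formula: N_min = ceil(Sum of Task Times / Cycle Time)
N_min = ceil(89 min / 19 min) = ceil(4.6842)
N_min = 5 stations

5


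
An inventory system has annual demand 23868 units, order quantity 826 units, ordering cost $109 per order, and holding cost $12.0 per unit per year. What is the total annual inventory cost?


TC = 23868/826 * 109 + 826/2 * 12.0

$8105.65


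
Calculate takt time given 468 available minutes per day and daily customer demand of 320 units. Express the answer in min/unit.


Formula: Takt Time = Available Production Time / Customer Demand
Takt = 468 min/day / 320 units/day
Takt = 1.46 min/unit

1.46 min/unit


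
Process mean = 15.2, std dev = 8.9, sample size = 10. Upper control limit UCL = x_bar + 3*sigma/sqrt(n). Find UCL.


UCL = 15.2 + 3 * 8.9 / sqrt(10)

23.64


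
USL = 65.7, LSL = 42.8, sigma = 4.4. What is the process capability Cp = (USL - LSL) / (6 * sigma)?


Cp = (65.7 - 42.8) / (6 * 4.4)

0.87


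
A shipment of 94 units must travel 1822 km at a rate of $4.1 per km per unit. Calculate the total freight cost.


TC = dist * cost * units = 1822 * 4.1 * 94 = $702198.80

$702198.80


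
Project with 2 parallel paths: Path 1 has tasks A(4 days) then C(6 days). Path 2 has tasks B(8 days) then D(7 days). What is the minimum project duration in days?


Path 1 = 4 + 6 = 10 days
Path 2 = 8 + 7 = 15 days
Duration = max(10, 15) = 15 days

15 days


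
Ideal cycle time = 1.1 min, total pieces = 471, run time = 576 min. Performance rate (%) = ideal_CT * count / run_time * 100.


Formula: Performance = (Ideal CT * Total Count) / Run Time * 100
Ideal output time = 1.1 * 471 = 518.1 min
Performance = 518.1 / 576 * 100 = 89.9%

89.9%


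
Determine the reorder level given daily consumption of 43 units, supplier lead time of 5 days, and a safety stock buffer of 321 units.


Formula: ROP = (Daily Demand * Lead Time) + Safety Stock
Demand during lead time = 43 * 5 = 215 units
ROP = 215 + 321 = 536 units

536 units


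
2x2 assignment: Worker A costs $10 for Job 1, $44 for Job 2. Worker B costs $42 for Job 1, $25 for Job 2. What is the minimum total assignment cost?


Option 1: A->1 + B->2 = $10 + $25 = $35
Option 2: A->2 + B->1 = $44 + $42 = $86
Min cost = min($35, $86) = $35

$35


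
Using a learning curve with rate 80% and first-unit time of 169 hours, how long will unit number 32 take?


Formula: T_n = T_1 * (learning_rate)^(log2(n)) where learning_rate = rate/100
Doublings = log2(32) = 5
T_n = 169 * 0.8^5
T_n = 169 * 0.3277 = 55.4 hours

55.4 hours


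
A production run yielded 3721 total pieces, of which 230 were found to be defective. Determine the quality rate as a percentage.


Formula: Quality Rate = Good Pieces / Total Pieces * 100
Good pieces = 3721 - 230 = 3491
QR = 3491 / 3721 * 100 = 93.8%

93.8%


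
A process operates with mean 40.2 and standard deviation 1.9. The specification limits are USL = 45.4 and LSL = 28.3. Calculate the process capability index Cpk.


Cpu = (45.4 - 40.2) / (3 * 1.9) = 0.91
Cpl = (40.2 - 28.3) / (3 * 1.9) = 2.09
Cpk = min(0.91, 2.09) = 0.91

0.91


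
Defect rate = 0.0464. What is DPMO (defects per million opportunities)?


DPMO = defect_rate * 1000000 = 0.0464 * 1000000

46400


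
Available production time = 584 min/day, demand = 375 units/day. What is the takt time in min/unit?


Formula: Takt Time = Available Production Time / Customer Demand
Takt = 584 min/day / 375 units/day
Takt = 1.56 min/unit

1.56 min/unit


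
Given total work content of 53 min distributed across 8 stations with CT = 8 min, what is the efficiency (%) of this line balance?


Formula: Efficiency = Sum of Task Times / (N_stations * CT) * 100
Total station capacity = 8 stations * 8 min = 64 min
Efficiency = 53 / 64 * 100 = 82.8%

82.8%


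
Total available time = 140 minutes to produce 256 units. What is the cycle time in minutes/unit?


Formula: CT = Available Time / Number of Units
CT = 140 min / 256 units
CT = 0.55 min/unit

0.55 min/unit


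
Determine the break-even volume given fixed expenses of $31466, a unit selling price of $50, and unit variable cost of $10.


Formula: BEQ = Fixed Costs / (Price - Variable Cost)
Contribution margin = $50 - $10 = $40/unit
BEQ = ceil($31466 / $40/unit) = ceil(786.65) = 787 units

787 units


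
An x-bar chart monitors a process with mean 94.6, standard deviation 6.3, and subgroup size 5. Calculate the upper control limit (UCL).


UCL = 94.6 + 3 * 6.3 / sqrt(5)

103.05


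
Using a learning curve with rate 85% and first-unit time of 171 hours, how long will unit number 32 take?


Formula: T_n = T_1 * (learning_rate)^(log2(n)) where learning_rate = rate/100
Doublings = log2(32) = 5
T_n = 171 * 0.85^5
T_n = 171 * 0.4437 = 75.9 hours

75.9 hours


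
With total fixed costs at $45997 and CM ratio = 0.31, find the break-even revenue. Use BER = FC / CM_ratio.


Formula: BER = Fixed Costs / Contribution Margin Ratio
BER = $45997 / 0.31
BER = $148377.42 (to the nearest cent)

$148377.42


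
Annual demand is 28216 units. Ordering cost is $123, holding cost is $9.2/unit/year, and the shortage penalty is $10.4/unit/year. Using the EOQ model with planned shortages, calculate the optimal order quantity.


Formula: EOQ* = sqrt(2DS/H) * sqrt((H+P)/P)
Base EOQ = sqrt(2*28216*123/9.2) = 868.6 units
Correction = sqrt((9.2+10.4)/10.4) = 1.37281
EOQ* = 868.6 * 1.37281 = 1192.4 units

1192.4 units


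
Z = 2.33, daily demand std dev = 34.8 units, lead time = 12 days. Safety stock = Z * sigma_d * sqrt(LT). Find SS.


Formula: SS = z * sigma_d * sqrt(LT)
sqrt(LT) = sqrt(12) = 3.4641
SS = 2.33 * 34.8 * 3.4641
SS = 280.9 units

280.9 units


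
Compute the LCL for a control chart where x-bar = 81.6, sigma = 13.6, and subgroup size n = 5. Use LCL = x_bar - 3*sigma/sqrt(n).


LCL = 81.6 - 3 * 13.6 / sqrt(5)

63.35


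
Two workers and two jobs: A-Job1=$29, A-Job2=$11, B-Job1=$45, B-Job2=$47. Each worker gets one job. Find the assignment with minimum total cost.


Option 1: A->1 + B->2 = $29 + $47 = $76
Option 2: A->2 + B->1 = $11 + $45 = $56
Min cost = min($76, $56) = $56

$56


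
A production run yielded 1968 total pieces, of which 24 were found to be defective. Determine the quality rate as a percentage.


Formula: Quality Rate = Good Pieces / Total Pieces * 100
Good pieces = 1968 - 24 = 1944
QR = 1944 / 1968 * 100 = 98.8%

98.8%


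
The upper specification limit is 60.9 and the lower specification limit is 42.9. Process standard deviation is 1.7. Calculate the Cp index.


Cp = (60.9 - 42.9) / (6 * 1.7)

1.76


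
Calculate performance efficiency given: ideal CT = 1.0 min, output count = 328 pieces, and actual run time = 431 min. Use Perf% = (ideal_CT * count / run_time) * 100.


Formula: Performance = (Ideal CT * Total Count) / Run Time * 100
Ideal output time = 1.0 * 328 = 328.0 min
Performance = 328.0 / 431 * 100 = 76.1%

76.1%


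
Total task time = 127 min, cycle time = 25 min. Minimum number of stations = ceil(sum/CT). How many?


Formula: N_min = ceil(Sum of Task Times / Cycle Time)
N_min = ceil(127 min / 25 min) = ceil(5.08)
N_min = 6 stations

6


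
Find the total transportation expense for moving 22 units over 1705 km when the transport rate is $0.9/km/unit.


TC = dist * cost * units = 1705 * 0.9 * 22 = $33759.00

$33759.00


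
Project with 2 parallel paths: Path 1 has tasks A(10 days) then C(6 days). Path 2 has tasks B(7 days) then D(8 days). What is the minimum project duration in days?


Path 1 = 10 + 6 = 16 days
Path 2 = 7 + 8 = 15 days
Duration = max(16, 15) = 16 days

16 days


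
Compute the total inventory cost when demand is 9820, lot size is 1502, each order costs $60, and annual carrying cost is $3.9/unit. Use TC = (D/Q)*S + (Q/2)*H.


TC = 9820/1502 * 60 + 1502/2 * 3.9

$3321.18


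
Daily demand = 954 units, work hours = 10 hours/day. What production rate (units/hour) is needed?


Formula: Production Rate = Daily Demand / Available Hours
Rate = 954 units/day / 10 hours/day
Rate = 95.4 units/hour

95.4 units/hour


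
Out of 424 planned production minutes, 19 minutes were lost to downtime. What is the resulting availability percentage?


Formula: Availability = (Planned Time - Downtime) / Planned Time * 100
Uptime = 424 - 19 = 405 min
Availability = 405 / 424 * 100 = 95.5%

95.5%


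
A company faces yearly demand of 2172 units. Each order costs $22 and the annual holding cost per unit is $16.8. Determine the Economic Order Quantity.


Formula: EOQ = sqrt(2 * D * S / H)
Numerator: 2 * 2172 * 22 = 95568
2DS/H = 95568 / 16.8 = 5688.6
EOQ = sqrt(5688.6) = 75.4 units

75.4 units


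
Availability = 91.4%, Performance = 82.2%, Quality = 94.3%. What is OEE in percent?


Formula: OEE = Availability * Performance * Quality / 10000
A * P = 91.4% * 82.2% / 100 = 75.13%
OEE = 75.13% * 94.3% / 100 = 70.8%

70.8%


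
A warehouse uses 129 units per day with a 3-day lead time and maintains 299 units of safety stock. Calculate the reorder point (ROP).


Formula: ROP = (Daily Demand * Lead Time) + Safety Stock
Demand during lead time = 129 * 3 = 387 units
ROP = 387 + 299 = 686 units

686 units


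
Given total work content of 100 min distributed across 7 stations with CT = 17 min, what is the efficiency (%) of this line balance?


Formula: Efficiency = Sum of Task Times / (N_stations * CT) * 100
Total station capacity = 7 stations * 17 min = 119 min
Efficiency = 100 / 119 * 100 = 84.0%

84.0%


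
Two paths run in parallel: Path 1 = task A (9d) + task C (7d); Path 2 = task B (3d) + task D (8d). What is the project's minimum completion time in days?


Path 1 = 9 + 7 = 16 days
Path 2 = 3 + 8 = 11 days
Duration = max(16, 11) = 16 days

16 days


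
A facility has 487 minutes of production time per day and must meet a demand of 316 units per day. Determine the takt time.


Formula: Takt Time = Available Production Time / Customer Demand
Takt = 487 min/day / 316 units/day
Takt = 1.54 min/unit

1.54 min/unit


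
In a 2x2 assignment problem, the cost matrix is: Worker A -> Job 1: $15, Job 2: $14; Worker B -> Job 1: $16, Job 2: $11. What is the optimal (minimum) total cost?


Option 1: A->1 + B->2 = $15 + $11 = $26
Option 2: A->2 + B->1 = $14 + $16 = $30
Min cost = min($26, $30) = $26

$26


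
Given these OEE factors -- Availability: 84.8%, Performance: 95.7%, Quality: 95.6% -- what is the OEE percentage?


Formula: OEE = Availability * Performance * Quality / 10000
A * P = 84.8% * 95.7% / 100 = 81.15%
OEE = 81.15% * 95.6% / 100 = 77.6%

77.6%


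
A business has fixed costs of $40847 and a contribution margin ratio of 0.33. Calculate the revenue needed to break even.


Formula: BER = Fixed Costs / Contribution Margin Ratio
BER = $40847 / 0.33
BER = $123778.79 (to the nearest cent)

$123778.79


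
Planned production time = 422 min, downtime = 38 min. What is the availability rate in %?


Formula: Availability = (Planned Time - Downtime) / Planned Time * 100
Uptime = 422 - 38 = 384 min
Availability = 384 / 422 * 100 = 91.0%

91.0%


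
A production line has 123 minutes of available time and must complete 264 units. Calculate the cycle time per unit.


Formula: CT = Available Time / Number of Units
CT = 123 min / 264 units
CT = 0.47 min/unit

0.47 min/unit


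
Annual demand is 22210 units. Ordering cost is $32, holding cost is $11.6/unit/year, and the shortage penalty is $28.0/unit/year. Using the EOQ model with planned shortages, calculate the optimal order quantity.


Formula: EOQ* = sqrt(2DS/H) * sqrt((H+P)/P)
Base EOQ = sqrt(2*22210*32/11.6) = 350.05 units
Correction = sqrt((11.6+28.0)/28.0) = 1.18924
EOQ* = 350.05 * 1.18924 = 416.3 units

416.3 units


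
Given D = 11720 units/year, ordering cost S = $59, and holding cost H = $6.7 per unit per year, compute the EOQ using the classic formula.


Formula: EOQ = sqrt(2 * D * S / H)
Numerator: 2 * 11720 * 59 = 1382960
2DS/H = 1382960 / 6.7 = 206411.9
EOQ = sqrt(206411.9) = 454.3 units

454.3 units


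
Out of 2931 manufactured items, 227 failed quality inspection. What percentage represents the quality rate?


Formula: Quality Rate = Good Pieces / Total Pieces * 100
Good pieces = 2931 - 227 = 2704
QR = 2704 / 2931 * 100 = 92.3%

92.3%


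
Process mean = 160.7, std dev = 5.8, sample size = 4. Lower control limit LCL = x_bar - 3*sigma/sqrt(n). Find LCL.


LCL = 160.7 - 3 * 5.8 / sqrt(4)

152.0


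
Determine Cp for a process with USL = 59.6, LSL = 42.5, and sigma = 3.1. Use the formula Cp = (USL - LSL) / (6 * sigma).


Cp = (59.6 - 42.5) / (6 * 3.1)

0.92


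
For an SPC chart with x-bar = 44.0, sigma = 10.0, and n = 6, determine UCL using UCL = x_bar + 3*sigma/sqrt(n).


UCL = 44.0 + 3 * 10.0 / sqrt(6)

56.25


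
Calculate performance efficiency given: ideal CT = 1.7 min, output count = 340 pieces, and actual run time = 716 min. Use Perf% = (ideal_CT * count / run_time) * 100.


Formula: Performance = (Ideal CT * Total Count) / Run Time * 100
Ideal output time = 1.7 * 340 = 578.0 min
Performance = 578.0 / 716 * 100 = 80.7%

80.7%


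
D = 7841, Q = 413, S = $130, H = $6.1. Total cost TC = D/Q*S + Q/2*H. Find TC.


TC = 7841/413 * 130 + 413/2 * 6.1

$3727.76


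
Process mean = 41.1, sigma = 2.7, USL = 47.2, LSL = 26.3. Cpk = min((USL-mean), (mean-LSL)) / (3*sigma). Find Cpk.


Cpu = (47.2 - 41.1) / (3 * 2.7) = 0.75
Cpl = (41.1 - 26.3) / (3 * 2.7) = 1.83
Cpk = min(0.75, 1.83) = 0.75

0.75


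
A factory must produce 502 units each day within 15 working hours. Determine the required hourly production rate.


Formula: Production Rate = Daily Demand / Available Hours
Rate = 502 units/day / 15 hours/day
Rate = 33.5 units/hour

33.5 units/hour


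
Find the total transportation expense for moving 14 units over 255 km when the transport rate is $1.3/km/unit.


TC = dist * cost * units = 255 * 1.3 * 14 = $4641.00

$4641.00


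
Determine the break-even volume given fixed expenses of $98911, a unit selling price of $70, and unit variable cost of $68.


Formula: BEQ = Fixed Costs / (Price - Variable Cost)
Contribution margin = $70 - $68 = $2/unit
BEQ = ceil($98911 / $2/unit) = ceil(49455.5) = 49456 units

49456 units


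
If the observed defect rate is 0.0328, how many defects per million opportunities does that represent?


DPMO = defect_rate * 1000000 = 0.0328 * 1000000

32800


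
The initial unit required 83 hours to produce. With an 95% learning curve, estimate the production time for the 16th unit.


Formula: T_n = T_1 * (learning_rate)^(log2(n)) where learning_rate = rate/100
Doublings = log2(16) = 4
T_n = 83 * 0.95^4
T_n = 83 * 0.8145 = 67.6 hours

67.6 hours


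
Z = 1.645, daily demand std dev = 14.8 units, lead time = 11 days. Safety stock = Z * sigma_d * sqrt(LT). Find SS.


Formula: SS = z * sigma_d * sqrt(LT)
sqrt(LT) = sqrt(11) = 3.3166
SS = 1.645 * 14.8 * 3.3166
SS = 80.7 units

80.7 units


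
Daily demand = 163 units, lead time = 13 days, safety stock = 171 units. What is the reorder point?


Formula: ROP = (Daily Demand * Lead Time) + Safety Stock
Demand during lead time = 163 * 13 = 2119 units
ROP = 2119 + 171 = 2290 units

2290 units


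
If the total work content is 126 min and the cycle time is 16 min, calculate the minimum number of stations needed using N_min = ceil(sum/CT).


Formula: N_min = ceil(Sum of Task Times / Cycle Time)
N_min = ceil(126 min / 16 min) = ceil(7.875)
N_min = 8 stations

8


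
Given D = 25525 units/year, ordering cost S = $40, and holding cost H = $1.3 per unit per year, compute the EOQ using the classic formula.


Formula: EOQ = sqrt(2 * D * S / H)
Numerator: 2 * 25525 * 40 = 2042000
2DS/H = 2042000 / 1.3 = 1570769.2
EOQ = sqrt(1570769.2) = 1253.3 units

1253.3 units


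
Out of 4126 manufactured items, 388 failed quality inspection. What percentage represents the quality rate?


Formula: Quality Rate = Good Pieces / Total Pieces * 100
Good pieces = 4126 - 388 = 3738
QR = 3738 / 4126 * 100 = 90.6%

90.6%


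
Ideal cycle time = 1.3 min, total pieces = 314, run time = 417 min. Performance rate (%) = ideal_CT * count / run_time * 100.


Formula: Performance = (Ideal CT * Total Count) / Run Time * 100
Ideal output time = 1.3 * 314 = 408.2 min
Performance = 408.2 / 417 * 100 = 97.9%

97.9%


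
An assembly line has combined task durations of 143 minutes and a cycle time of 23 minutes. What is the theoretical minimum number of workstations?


Formula: N_min = ceil(Sum of Task Times / Cycle Time)
N_min = ceil(143 min / 23 min) = ceil(6.2174)
N_min = 7 stations

7


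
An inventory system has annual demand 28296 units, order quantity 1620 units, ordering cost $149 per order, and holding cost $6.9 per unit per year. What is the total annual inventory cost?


TC = 28296/1620 * 149 + 1620/2 * 6.9

$8191.53


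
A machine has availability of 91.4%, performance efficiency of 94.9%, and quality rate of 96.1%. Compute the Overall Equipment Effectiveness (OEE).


Formula: OEE = Availability * Performance * Quality / 10000
A * P = 91.4% * 94.9% / 100 = 86.74%
OEE = 86.74% * 96.1% / 100 = 83.4%

83.4%


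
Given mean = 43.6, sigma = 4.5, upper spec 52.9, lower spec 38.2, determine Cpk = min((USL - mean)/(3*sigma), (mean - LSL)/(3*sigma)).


Cpu = (52.9 - 43.6) / (3 * 4.5) = 0.69
Cpl = (43.6 - 38.2) / (3 * 4.5) = 0.4
Cpk = min(0.69, 0.4) = 0.4

0.4


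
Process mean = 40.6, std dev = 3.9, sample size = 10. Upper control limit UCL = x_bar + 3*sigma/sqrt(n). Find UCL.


UCL = 40.6 + 3 * 3.9 / sqrt(10)

44.3
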